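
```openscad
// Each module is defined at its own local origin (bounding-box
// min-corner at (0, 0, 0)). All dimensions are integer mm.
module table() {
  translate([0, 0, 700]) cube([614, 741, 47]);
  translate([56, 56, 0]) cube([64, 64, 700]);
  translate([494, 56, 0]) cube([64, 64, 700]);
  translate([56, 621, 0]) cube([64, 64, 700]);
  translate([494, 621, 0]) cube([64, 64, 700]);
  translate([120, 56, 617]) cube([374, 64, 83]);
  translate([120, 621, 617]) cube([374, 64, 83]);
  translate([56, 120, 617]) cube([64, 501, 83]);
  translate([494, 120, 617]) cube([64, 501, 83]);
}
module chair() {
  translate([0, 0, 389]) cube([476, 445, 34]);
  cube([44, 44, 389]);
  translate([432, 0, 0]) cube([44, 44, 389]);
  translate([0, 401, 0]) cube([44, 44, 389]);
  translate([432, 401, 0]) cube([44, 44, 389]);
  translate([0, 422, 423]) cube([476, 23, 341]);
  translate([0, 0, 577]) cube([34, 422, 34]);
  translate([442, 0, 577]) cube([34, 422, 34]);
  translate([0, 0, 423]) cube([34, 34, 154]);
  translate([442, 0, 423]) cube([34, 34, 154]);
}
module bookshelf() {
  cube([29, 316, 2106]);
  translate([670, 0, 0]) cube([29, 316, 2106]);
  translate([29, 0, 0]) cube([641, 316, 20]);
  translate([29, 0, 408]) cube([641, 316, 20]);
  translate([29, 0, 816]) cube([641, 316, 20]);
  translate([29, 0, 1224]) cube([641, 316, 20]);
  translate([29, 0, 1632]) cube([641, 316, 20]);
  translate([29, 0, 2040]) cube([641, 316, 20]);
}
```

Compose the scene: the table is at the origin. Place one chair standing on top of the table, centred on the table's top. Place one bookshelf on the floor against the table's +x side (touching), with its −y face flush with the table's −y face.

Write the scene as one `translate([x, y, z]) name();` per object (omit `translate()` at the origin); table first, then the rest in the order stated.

table();
translate([69, 148, 747]) chair();
translate([614, 0, 0]) bookshelf();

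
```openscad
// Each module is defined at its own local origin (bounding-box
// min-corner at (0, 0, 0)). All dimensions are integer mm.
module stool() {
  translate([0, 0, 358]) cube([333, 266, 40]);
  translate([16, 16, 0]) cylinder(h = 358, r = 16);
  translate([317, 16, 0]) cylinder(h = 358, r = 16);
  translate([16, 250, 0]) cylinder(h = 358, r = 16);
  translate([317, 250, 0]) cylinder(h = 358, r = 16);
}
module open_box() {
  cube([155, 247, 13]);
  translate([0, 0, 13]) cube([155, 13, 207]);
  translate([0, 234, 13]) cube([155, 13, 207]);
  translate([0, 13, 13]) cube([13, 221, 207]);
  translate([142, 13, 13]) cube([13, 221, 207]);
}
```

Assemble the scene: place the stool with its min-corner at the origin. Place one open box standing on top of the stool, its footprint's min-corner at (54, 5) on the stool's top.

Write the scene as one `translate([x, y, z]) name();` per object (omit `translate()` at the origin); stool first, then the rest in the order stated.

stool();
translate([54, 5, 398]) open_box();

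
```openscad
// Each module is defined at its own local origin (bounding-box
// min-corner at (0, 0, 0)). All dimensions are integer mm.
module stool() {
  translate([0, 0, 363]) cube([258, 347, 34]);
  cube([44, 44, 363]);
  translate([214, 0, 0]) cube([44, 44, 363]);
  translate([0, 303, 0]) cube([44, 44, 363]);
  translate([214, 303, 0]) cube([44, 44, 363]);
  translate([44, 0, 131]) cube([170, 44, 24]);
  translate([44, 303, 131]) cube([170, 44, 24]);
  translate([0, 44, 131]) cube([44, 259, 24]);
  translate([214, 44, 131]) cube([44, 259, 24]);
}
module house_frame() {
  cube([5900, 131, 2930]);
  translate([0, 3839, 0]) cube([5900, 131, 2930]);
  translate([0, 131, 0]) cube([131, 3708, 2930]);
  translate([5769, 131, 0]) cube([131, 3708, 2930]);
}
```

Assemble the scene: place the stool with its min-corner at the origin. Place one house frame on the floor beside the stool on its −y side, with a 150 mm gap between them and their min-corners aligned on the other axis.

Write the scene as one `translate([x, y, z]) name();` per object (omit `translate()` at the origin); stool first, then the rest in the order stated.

stool();
translate([0, -4120, 0]) house_frame();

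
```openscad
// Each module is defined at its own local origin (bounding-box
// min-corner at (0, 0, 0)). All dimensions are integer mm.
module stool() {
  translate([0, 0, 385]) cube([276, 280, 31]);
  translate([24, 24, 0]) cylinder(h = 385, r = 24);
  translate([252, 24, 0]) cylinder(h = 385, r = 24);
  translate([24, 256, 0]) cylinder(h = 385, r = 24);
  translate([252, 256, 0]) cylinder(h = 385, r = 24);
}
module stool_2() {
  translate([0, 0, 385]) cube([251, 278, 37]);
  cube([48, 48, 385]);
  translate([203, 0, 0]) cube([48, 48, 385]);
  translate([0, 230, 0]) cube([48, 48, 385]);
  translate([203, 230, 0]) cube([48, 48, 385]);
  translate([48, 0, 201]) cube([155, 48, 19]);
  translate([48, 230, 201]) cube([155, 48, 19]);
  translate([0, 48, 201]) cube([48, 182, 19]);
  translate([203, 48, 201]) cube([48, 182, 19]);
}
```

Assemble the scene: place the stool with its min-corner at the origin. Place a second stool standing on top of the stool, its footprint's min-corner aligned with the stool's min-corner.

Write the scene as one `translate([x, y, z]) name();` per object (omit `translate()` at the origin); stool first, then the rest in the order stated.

stool();
translate([0, 0, 416]) stool_2();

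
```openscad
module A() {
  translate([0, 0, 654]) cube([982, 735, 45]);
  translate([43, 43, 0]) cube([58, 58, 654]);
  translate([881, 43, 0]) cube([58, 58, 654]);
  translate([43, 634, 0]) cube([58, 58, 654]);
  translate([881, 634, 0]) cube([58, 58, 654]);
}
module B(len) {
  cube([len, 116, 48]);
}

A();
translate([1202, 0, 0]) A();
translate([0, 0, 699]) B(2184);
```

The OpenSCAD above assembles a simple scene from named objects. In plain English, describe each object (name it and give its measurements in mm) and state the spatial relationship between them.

A is a table: top 982 mm (x) × 735 mm (y), 45 mm thick, upper face at z = 699 mm, on four 58×58 mm square legs, each inset 43 mm from the nearest pair of top edges, running from z = 0 to the bottom of the top.

B is a rectangular beam 2184 mm long (x), 116 mm deep (y), 48 mm thick (z).

The beam spans the tops of two tables placed 220 mm apart, resting at z = 699 mm.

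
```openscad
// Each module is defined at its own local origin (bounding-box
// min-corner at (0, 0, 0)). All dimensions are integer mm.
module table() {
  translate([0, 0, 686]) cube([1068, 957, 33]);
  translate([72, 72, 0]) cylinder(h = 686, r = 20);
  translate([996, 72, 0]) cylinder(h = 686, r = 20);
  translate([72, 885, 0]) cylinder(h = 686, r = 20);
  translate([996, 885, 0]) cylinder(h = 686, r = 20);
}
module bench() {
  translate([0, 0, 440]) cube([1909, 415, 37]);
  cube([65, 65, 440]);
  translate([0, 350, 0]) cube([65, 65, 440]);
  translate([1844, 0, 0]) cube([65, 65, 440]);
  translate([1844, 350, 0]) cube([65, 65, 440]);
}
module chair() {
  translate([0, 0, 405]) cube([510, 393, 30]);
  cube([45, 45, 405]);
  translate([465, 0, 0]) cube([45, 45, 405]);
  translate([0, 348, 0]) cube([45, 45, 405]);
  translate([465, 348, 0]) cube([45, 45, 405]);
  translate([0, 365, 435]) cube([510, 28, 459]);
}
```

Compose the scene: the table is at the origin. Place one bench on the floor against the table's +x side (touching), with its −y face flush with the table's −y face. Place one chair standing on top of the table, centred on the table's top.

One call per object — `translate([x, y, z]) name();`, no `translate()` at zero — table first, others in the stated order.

table();
translate([1068, 0, 0]) bench();
translate([279, 282, 719]) chair();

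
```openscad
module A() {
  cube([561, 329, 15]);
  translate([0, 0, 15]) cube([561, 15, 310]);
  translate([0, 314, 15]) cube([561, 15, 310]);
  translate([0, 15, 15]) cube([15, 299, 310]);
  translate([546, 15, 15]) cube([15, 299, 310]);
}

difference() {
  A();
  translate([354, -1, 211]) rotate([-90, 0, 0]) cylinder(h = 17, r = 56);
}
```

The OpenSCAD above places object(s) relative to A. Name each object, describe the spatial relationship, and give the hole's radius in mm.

The subtracted cylinder has r = 56 mm.

A is an open box. The open box has a circular hole through its front wall. The hole's radius is 56 mm.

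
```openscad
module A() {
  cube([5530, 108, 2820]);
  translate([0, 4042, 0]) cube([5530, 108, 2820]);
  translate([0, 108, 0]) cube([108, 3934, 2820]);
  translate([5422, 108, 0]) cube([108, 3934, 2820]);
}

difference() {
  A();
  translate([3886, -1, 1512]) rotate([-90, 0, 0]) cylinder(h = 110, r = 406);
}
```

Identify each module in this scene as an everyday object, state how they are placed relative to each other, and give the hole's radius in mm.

The subtracted cylinder has r = 406 mm.

A is a house frame. The house frame has a circular hole through its front wall. The hole's radius is 406 mm.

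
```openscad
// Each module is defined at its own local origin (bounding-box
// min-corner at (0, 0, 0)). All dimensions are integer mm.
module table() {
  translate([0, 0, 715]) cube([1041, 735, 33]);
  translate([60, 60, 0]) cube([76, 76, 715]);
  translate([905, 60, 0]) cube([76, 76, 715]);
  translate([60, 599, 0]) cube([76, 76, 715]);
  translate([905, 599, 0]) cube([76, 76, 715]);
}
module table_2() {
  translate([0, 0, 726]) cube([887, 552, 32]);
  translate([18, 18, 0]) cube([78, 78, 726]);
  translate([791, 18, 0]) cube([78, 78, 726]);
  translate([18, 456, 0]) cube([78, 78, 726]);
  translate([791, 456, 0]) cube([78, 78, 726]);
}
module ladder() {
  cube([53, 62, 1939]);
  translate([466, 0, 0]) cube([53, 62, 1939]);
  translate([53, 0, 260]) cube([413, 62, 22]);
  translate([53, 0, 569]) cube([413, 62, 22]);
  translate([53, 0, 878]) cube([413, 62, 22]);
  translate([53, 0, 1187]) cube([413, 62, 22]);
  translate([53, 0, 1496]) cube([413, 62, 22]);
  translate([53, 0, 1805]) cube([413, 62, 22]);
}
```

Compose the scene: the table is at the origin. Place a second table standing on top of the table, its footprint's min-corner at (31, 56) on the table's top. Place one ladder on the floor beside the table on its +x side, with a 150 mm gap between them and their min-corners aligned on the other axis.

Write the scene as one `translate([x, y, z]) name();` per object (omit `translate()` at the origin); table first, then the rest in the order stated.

table();
translate([31, 56, 748]) table_2();
translate([1191, 0, 0]) ladder();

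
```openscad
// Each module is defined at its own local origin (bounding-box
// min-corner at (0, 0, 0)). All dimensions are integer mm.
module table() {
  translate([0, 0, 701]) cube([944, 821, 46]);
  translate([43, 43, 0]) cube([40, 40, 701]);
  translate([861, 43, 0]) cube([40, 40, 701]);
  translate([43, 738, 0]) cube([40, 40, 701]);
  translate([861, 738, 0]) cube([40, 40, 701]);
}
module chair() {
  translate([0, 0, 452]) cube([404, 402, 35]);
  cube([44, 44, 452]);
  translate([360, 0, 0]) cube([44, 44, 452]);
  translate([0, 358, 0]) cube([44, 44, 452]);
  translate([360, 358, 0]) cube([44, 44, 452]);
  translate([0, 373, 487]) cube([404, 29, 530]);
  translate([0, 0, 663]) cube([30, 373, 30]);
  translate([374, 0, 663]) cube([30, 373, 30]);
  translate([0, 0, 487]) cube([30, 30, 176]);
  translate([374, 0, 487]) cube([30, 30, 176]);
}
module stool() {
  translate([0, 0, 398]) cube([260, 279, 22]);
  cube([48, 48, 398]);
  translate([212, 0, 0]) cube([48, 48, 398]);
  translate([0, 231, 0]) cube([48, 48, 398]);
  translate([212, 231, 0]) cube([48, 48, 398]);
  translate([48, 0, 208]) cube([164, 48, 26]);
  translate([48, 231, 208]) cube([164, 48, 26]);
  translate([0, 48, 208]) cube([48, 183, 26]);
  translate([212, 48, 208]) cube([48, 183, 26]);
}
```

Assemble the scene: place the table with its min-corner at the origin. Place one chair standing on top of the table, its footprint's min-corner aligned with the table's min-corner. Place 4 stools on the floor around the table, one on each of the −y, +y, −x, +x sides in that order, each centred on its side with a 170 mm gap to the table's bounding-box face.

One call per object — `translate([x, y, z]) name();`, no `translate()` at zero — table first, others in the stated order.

table();
translate([0, 0, 747]) chair();
translate([342, -449, 0]) stool();
translate([342, 991, 0]) stool();
translate([-430, 271, 0]) stool();
translate([1114, 271, 0]) stool();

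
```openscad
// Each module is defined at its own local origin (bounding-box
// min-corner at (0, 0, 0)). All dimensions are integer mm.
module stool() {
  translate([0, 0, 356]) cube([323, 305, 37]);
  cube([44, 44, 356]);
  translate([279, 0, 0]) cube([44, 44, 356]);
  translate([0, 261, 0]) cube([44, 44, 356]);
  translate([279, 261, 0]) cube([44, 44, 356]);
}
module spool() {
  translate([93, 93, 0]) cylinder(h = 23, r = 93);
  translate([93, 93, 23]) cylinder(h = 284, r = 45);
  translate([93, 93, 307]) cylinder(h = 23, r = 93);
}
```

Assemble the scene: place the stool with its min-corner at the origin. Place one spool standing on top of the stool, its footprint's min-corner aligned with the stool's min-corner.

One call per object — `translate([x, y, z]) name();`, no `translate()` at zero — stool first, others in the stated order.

stool();
translate([0, 0, 393]) spool();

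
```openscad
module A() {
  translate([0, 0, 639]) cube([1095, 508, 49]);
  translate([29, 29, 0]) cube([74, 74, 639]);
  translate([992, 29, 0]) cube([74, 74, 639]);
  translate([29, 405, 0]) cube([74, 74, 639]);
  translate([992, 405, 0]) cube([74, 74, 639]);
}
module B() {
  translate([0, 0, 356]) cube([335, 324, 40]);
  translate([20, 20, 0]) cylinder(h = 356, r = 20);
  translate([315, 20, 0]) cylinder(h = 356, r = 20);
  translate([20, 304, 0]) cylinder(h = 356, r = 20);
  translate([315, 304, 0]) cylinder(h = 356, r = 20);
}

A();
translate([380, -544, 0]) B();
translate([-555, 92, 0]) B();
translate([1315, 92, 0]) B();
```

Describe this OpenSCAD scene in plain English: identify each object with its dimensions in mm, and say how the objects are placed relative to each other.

A is a rectangular dining table. The top is 1095×508×49 mm with its upper surface at z = 688 mm. It stands on four 74×74 mm square legs, each inset 29 mm from the nearest pair of top edges, running from the floor to the underside of the top.

B is a four-legged stool. The seat is a 335×324×40 mm slab whose top surface is at z = 396 mm; four round legs, each 40 mm in diameter, run from the floor (z = 0) to the underside of the seat, each leg's axis is inset half a diameter from the nearest pair of seat edges (so the leg's bounding box is flush with the corner).

Three stools sit around the table at the −y, −x, +x sides.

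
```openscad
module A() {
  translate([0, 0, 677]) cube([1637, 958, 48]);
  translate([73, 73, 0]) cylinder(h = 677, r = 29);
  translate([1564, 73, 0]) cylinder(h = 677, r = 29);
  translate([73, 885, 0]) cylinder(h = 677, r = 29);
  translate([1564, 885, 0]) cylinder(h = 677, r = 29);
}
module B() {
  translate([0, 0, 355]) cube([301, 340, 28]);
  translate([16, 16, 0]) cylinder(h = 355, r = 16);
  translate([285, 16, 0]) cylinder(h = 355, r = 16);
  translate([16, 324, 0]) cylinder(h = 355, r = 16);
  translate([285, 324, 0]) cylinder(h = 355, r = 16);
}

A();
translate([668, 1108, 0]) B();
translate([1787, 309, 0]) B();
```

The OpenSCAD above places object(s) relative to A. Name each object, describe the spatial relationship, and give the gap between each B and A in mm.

Each stool's nearest face is 150 mm from the table's bounding box.

A is a table. B is a stool. Two stools sit around the table at the +y, +x sides. The gap between each stool and the table is 150 mm.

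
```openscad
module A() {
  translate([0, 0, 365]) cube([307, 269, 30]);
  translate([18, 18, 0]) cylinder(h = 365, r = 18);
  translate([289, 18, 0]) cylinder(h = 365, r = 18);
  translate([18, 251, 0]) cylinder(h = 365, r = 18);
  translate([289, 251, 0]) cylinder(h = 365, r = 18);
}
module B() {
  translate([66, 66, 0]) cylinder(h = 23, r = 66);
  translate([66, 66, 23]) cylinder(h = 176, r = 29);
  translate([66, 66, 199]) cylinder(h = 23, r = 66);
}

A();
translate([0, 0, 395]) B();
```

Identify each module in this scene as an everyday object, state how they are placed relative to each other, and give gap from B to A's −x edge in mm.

A is a stool. B is a spool. The spool is on top of the stool. The gap from the spool to the stool's −x edge is 0 mm.

The spool's min-x is at 0; the stool's min-x is 0; gap = 0 mm.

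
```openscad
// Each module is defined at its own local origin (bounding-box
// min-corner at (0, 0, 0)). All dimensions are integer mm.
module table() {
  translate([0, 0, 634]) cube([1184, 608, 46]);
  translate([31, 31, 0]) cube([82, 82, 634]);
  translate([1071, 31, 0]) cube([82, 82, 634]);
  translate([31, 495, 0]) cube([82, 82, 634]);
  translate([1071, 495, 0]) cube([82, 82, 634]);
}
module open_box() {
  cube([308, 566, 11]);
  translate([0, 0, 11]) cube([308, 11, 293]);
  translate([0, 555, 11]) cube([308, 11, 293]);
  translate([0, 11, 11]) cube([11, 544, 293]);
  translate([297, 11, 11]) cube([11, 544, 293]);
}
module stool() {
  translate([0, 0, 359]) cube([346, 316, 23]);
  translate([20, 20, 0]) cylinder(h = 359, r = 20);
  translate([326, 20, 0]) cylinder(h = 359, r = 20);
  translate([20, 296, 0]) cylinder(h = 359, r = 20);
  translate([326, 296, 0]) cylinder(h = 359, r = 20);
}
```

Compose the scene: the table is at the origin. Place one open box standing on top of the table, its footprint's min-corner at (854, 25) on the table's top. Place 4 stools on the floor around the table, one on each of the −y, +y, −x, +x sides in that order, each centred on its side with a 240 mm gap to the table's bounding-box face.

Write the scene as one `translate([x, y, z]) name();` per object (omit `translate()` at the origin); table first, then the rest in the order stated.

table();
translate([854, 25, 680]) open_box();
translate([419, -556, 0]) stool();
translate([419, 848, 0]) stool();
translate([-586, 146, 0]) stool();
translate([1424, 146, 0]) stool();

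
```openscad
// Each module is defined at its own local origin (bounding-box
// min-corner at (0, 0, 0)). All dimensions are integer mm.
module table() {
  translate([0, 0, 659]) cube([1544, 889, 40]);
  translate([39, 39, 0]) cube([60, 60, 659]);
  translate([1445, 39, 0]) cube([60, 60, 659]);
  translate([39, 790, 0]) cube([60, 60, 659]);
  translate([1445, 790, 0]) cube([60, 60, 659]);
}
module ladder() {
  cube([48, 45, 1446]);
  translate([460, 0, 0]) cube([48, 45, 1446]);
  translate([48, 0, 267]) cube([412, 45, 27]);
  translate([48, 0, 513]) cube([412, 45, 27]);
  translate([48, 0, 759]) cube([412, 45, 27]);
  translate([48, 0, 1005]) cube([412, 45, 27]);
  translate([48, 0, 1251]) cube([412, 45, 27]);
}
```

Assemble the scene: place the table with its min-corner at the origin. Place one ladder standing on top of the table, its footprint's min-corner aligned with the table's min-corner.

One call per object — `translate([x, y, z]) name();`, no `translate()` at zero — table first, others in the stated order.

table();
translate([0, 0, 699]) ladder();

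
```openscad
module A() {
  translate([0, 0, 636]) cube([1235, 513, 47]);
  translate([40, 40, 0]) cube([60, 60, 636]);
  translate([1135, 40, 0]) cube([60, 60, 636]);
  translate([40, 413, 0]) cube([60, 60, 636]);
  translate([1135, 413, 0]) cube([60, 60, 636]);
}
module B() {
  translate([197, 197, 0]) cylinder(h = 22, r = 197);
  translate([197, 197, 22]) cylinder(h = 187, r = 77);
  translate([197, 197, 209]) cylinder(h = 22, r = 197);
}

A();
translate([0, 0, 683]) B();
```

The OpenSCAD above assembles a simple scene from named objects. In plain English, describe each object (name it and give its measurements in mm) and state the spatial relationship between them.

A is a table with a 1235×513 mm rectangular top, 47 mm thick, top surface at z = 683 mm, supported by four 60×60 mm square legs, each inset 40 mm from the nearest pair of top edges, running from the floor.

B is a spool: two coaxial disc flanges of radius 197 mm and thickness 22 mm, joined by a core cylinder of radius 77 mm and height 187 mm. The lower flange rests on z = 0 and the three cylinders share a vertical axis.

The spool is on top of the table.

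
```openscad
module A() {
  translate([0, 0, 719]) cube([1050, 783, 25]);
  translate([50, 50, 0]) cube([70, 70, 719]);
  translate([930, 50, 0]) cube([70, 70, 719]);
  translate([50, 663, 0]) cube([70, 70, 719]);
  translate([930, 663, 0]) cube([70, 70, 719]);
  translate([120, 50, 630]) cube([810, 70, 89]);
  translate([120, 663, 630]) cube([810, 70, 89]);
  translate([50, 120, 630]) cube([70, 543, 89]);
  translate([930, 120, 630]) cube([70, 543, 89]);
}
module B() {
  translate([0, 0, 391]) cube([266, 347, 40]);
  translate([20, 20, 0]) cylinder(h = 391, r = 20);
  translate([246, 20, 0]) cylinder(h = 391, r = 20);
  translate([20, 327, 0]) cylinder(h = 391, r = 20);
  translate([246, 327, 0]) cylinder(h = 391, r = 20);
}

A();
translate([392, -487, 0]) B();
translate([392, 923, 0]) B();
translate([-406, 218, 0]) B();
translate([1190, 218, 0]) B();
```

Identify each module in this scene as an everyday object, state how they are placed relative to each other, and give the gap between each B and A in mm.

Each stool's nearest face is 140 mm from the table's bounding box.

A is a table. B is a stool. Four stools sit around the table at the −y, +y, −x, +x sides. The gap between each stool and the table is 140 mm.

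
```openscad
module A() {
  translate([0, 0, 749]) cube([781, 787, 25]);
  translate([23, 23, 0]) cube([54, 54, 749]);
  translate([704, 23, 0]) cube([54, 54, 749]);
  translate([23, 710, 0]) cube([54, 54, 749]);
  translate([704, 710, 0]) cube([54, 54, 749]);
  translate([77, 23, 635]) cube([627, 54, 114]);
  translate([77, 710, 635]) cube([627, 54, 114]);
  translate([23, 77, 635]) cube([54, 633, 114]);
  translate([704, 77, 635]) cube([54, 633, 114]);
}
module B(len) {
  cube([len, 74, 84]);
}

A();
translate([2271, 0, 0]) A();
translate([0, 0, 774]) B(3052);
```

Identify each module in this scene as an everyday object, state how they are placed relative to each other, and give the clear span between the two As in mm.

Second table starts at x = 2271; first ends at x = 781; clear span = 2271 − 781 = 1490 mm.

A is a table. B is a beam. A beam spans the tops of two tables. The clear span between the two tables is 1490 mm.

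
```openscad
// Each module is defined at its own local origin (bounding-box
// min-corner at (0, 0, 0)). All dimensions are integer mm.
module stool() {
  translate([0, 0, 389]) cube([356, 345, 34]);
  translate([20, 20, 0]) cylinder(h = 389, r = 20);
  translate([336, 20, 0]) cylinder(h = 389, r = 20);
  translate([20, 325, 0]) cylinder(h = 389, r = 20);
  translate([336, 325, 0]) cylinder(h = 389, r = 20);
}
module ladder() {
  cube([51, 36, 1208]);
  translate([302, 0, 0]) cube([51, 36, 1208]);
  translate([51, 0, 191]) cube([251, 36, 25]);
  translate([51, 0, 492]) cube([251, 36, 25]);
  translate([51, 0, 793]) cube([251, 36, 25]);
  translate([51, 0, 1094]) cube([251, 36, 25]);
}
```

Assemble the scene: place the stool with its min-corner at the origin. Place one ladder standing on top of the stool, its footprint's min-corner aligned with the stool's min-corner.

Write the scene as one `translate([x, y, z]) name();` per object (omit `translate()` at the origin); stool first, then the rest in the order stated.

stool();
translate([0, 0, 423]) ladder();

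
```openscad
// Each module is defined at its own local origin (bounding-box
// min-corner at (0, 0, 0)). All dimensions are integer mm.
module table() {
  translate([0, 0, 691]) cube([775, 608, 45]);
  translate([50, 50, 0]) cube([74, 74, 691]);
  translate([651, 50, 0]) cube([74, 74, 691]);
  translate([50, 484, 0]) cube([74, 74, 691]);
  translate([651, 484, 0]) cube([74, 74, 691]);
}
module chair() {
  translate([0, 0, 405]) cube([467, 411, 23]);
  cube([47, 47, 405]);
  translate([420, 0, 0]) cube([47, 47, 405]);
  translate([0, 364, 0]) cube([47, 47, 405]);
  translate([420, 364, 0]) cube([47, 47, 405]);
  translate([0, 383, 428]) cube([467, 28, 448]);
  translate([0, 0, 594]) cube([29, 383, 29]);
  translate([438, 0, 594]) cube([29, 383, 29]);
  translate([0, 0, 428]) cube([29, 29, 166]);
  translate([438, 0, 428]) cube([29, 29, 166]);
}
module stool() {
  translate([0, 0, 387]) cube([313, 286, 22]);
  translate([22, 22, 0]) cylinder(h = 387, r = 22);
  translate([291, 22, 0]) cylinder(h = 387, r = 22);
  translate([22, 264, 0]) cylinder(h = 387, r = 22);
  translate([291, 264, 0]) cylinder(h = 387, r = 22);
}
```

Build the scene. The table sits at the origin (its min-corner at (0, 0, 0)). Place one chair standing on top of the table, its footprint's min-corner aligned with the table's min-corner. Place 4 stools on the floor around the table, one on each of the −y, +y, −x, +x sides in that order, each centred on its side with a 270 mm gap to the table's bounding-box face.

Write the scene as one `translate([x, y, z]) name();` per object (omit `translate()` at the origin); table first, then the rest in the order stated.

table();
translate([0, 0, 736]) chair();
translate([231, -556, 0]) stool();
translate([231, 878, 0]) stool();
translate([-583, 161, 0]) stool();
translate([1045, 161, 0]) stool();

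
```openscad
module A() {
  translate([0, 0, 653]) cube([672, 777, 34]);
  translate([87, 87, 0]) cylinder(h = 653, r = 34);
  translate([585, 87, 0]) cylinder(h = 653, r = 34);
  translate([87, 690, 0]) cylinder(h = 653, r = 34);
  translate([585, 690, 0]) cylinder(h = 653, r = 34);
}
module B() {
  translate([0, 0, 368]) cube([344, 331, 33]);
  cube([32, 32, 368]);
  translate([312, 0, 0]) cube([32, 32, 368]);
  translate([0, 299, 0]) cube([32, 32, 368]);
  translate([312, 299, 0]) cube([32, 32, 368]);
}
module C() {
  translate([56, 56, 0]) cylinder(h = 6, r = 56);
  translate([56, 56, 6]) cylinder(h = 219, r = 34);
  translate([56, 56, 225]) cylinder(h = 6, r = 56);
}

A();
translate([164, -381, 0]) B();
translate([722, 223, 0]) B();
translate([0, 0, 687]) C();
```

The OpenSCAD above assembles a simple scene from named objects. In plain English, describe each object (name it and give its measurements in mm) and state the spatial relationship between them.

A is a rectangular dining table. The top is 672×777×34 mm with its upper surface at z = 687 mm. It stands on four round legs of 68 mm diameter, each leg's bounding box inset 53 mm from the nearest pair of top edges, running from the floor to the underside of the top.

B is a simple wooden stool: a rectangular seat 344 mm (x) by 331 mm (y), 33 mm thick, top face at z = 401 mm, on four square legs, each 32×32 mm in cross-section. The legs rest on z = 0, each flush with a corner of the seat.

C is a spool: two coaxial disc flanges of radius 56 mm and thickness 6 mm, joined by a core cylinder of radius 34 mm and height 219 mm. The lower flange rests on z = 0 and the three cylinders share a vertical axis.

Two stools sit around the table at the −y, +x sides. The spool is on top of the table.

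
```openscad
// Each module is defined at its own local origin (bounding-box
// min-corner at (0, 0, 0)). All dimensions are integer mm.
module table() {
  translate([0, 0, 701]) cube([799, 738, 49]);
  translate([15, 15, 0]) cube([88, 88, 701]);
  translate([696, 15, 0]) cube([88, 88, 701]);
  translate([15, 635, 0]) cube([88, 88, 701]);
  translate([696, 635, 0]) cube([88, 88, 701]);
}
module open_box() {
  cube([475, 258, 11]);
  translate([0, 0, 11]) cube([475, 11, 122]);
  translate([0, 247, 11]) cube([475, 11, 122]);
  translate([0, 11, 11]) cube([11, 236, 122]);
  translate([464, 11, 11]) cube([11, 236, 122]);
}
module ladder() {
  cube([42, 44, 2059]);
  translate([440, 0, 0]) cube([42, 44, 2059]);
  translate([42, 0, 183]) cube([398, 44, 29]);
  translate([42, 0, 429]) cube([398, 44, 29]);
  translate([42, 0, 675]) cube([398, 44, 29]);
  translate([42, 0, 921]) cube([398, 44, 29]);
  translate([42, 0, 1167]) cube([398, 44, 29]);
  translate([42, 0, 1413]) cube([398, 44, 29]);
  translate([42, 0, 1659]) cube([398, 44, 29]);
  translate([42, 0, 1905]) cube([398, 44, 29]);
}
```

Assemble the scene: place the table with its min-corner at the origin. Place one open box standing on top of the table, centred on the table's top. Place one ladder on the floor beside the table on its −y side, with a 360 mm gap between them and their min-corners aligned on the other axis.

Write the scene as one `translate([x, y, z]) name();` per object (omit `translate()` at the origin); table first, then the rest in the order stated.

table();
translate([162, 240, 750]) open_box();
translate([0, -404, 0]) ladder();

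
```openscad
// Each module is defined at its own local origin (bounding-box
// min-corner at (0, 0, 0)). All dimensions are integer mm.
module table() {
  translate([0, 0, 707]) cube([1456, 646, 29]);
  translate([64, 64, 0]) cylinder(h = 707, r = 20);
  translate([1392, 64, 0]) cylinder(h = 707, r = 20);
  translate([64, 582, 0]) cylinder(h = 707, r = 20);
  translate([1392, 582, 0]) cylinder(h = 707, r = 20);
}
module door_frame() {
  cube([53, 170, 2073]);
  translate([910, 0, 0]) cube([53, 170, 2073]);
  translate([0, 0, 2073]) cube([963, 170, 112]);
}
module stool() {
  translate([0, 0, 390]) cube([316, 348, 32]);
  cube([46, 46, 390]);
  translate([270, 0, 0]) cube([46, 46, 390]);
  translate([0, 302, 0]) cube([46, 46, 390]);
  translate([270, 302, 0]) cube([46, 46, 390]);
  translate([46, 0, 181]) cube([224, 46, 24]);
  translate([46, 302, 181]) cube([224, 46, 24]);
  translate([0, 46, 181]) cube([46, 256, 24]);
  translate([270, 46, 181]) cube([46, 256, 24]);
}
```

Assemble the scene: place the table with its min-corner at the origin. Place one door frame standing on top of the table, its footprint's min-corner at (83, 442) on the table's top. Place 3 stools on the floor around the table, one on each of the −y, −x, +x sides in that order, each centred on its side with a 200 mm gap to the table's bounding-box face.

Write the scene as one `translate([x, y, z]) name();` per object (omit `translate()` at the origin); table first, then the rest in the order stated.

table();
translate([83, 442, 736]) door_frame();
translate([570, -548, 0]) stool();
translate([-516, 149, 0]) stool();
translate([1656, 149, 0]) stool();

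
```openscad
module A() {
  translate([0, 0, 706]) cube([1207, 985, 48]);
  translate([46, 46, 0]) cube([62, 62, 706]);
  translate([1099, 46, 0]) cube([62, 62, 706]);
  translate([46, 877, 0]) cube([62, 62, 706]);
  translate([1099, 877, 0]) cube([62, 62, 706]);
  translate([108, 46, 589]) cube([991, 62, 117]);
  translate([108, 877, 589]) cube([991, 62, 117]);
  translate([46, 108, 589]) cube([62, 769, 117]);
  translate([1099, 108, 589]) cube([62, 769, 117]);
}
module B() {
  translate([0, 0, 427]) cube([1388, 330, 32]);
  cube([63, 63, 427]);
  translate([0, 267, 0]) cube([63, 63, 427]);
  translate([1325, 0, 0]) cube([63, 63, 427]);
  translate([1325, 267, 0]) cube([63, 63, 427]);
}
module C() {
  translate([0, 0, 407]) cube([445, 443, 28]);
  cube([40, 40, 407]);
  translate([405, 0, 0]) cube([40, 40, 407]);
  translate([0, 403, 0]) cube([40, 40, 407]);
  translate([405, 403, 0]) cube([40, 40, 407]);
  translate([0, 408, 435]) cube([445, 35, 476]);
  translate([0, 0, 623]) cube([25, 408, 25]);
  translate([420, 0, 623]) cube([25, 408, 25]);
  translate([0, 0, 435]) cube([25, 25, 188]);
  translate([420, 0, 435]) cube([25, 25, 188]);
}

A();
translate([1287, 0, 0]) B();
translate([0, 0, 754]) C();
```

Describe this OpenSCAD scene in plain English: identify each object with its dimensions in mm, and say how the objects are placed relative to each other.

A is a rectangular dining table. The top is 1207×985×48 mm with its upper surface at z = 754 mm. It stands on four 62×62 mm square legs, each inset 46 mm from the nearest pair of top edges, running from the floor to the underside of the top. Four apron rails, 62 mm thick and 117 mm tall, run between adjacent legs with their top edges flush with the underside of the top and their outer faces flush with the legs' outer faces.

B is a long wooden bench with a 1388 mm (x) × 330 mm (y) seat, 32 mm thick, its top surface 459 mm above the floor. Four 63 mm square legs at the seat corners, flush with the edges, run from z = 0 to the seat underside.

C is a chair. The seat is a 445×443×28 mm slab with its top at z = 435 mm, on four 40×40 mm corner legs (flush with the seat edges, standing on z = 0). A flat backrest 35 mm thick, 476 mm tall, spans the full seat width and rises from the seat top along its +y edge, rear face flush with the rear of the seat. Two armrests of 25×25 mm section run along each side from the seat's front edge to the front of the backrest, top faces 213 mm above the seat top and outer faces flush with the seat's x-edges; a 25×25 mm post under the front of each armrest stands on the seat at the front corner.

The bench is on the floor beside the table on its +x side. The chair is on top of the table.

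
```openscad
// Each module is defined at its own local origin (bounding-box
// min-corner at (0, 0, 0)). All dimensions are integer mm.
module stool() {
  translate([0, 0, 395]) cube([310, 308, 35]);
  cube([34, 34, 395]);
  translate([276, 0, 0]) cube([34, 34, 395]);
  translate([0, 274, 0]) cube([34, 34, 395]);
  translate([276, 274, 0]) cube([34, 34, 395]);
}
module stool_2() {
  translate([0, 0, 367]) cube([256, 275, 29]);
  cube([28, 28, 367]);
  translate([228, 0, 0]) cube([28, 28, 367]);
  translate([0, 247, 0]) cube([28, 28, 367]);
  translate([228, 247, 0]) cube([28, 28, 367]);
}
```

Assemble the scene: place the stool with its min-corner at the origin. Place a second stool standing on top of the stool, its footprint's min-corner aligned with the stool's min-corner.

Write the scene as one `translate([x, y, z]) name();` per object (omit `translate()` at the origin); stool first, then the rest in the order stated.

stool();
translate([0, 0, 430]) stool_2();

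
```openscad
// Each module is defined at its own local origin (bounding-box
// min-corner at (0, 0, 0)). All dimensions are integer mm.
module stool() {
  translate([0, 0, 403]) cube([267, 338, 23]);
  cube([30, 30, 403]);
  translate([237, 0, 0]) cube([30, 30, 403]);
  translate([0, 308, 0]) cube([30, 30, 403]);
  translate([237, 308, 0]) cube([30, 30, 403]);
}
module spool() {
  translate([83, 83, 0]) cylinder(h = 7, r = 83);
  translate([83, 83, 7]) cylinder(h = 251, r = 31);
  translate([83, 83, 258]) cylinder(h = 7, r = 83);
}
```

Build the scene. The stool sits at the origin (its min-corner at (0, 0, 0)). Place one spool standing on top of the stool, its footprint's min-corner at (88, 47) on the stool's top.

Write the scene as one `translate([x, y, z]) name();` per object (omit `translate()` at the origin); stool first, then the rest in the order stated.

stool();
translate([88, 47, 426]) spool();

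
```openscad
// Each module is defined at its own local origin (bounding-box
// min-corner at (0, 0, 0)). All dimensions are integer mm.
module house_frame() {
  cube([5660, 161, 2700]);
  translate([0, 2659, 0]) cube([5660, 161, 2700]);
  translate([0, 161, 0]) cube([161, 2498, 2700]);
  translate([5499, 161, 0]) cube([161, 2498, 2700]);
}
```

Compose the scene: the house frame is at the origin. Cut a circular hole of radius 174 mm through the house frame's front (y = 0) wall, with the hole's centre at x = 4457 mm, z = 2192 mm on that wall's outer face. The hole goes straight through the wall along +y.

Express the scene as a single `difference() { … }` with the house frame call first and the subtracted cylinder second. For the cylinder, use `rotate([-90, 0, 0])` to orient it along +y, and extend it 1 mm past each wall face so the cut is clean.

difference() {
  house_frame();
  translate([4457, -1, 2192]) rotate([-90, 0, 0]) cylinder(h = 163, r = 174);
}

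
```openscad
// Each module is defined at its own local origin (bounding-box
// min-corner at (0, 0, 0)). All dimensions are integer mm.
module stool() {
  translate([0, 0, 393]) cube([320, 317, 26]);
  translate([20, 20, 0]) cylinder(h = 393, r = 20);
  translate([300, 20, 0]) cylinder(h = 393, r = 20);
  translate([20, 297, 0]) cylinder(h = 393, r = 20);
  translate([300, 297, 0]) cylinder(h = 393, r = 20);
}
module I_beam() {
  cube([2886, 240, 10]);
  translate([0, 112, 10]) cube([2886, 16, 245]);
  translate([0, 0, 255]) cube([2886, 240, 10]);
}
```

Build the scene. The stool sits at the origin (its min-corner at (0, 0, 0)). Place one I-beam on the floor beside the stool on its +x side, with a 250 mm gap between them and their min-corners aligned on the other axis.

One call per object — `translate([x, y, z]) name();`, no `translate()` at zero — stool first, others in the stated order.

stool();
translate([570, 0, 0]) I_beam();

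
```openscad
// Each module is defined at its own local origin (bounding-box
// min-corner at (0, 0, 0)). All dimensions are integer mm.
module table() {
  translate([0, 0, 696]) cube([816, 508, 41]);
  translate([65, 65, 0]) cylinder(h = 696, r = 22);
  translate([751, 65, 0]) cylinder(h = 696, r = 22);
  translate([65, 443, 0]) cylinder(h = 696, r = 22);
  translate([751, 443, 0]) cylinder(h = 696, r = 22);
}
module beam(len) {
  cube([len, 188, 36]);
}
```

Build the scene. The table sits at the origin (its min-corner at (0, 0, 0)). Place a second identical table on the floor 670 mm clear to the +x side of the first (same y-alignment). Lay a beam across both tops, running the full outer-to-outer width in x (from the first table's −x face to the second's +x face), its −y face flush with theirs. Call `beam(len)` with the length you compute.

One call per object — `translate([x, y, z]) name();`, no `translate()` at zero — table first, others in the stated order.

table();
translate([1486, 0, 0]) table();
translate([0, 0, 737]) beam(2302);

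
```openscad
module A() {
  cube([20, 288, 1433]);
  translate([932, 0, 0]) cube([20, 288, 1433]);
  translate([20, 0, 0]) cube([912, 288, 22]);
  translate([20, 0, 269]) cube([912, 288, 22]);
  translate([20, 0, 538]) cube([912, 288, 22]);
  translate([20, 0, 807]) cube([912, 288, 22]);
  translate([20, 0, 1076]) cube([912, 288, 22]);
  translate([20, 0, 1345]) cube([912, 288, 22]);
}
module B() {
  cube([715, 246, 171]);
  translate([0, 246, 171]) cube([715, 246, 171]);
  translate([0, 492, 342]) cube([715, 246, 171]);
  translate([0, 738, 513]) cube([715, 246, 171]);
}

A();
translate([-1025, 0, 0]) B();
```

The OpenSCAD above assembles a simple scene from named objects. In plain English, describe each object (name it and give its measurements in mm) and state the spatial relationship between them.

A is an open bookshelf. Two side panels, each 20 mm thick, 288 mm deep and 1433 mm tall, stand 952 mm apart (outside-to-outside). Between them sit 6 shelves, each 22 mm thick and 288 mm deep, spanning the full gap between the sides. The bottom shelf rests on the floor (its underside at z = 0) and the clear gap between one shelf's top and the next shelf's underside is 247 mm.

B is a run of 4 identical solid stair steps. Each tread is 715×246 mm and each step block is 171 mm high. Step 1 rests on the floor; step k is offset from step 1 by (k−1)×246 mm in y and (k−1)×171 mm in z.

The staircase is on the floor beside the bookshelf on its −x side.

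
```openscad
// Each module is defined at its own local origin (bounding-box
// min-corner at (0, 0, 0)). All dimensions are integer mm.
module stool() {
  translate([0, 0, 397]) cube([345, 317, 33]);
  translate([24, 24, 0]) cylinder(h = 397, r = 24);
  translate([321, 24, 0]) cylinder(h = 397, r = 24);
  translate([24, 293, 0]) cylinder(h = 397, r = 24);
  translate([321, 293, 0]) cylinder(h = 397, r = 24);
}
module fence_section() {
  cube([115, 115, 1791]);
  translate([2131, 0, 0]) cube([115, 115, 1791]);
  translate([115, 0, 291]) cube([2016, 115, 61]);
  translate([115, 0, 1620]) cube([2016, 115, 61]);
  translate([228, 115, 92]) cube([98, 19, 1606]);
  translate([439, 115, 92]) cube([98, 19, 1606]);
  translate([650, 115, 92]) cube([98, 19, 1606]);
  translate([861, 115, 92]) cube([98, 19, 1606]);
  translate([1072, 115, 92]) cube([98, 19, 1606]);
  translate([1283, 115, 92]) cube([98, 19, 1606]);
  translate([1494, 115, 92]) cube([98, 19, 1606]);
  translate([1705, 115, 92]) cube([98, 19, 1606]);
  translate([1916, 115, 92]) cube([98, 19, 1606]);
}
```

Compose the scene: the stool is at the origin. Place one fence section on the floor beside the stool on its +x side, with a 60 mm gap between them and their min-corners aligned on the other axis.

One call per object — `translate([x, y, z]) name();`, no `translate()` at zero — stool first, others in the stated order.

stool();
translate([405, 0, 0]) fence_section();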